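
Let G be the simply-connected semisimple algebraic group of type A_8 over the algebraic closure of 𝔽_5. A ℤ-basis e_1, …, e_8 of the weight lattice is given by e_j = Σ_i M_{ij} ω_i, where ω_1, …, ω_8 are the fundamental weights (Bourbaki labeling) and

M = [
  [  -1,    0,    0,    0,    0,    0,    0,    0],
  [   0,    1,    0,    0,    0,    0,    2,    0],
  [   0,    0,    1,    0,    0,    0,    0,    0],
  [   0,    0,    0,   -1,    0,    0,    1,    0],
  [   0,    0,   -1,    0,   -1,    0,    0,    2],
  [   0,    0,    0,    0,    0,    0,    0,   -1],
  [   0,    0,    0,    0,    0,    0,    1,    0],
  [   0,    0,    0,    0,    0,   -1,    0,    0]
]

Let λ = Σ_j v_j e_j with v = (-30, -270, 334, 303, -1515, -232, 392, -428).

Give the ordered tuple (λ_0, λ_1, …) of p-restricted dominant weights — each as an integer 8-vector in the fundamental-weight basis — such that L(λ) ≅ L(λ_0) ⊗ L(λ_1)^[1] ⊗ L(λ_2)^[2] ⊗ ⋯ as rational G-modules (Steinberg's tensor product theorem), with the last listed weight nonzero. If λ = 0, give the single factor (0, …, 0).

Compute c_i = Σ_j M_{ij} v_j with v = (-30, -270, 334, 303, -1515, -232, 392, -428):
  c_1 = (-1)·(-30) + (0)·(-270) + 0·334 + 0·303 + (0)·(-1515) + (0)·(-232) + 0·392 + (0)·(-428) = 30
  c_2 = (0)·(-30) + (1)·(-270) + 0·334 + 0·303 + (0)·(-1515) + (0)·(-232) + 2·392 + (0)·(-428) = 514
  c_3 = (0)·(-30) + (0)·(-270) + 1·334 + 0·303 + (0)·(-1515) + (0)·(-232) + 0·392 + (0)·(-428) = 334
  c_4 = (0)·(-30) + (0)·(-270) + 0·334 + (-1)·(303) + (0)·(-1515) + (0)·(-232) + 1·392 + (0)·(-428) = 89
  c_5 = (0)·(-30) + (0)·(-270) + (-1)·(334) + 0·303 + (-1)·(-1515) + (0)·(-232) + 0·392 + (2)·(-428) = 325
  c_6 = (0)·(-30) + (0)·(-270) + 0·334 + 0·303 + (0)·(-1515) + (0)·(-232) + 0·392 + (-1)·(-428) = 428
  c_7 = (0)·(-30) + (0)·(-270) + 0·334 + 0·303 + (0)·(-1515) + (0)·(-232) + 1·392 + (0)·(-428) = 392
  c_8 = (0)·(-30) + (0)·(-270) + 0·334 + 0·303 + (0)·(-1515) + (-1)·(-232) + 0·392 + (0)·(-428) = 232
Writing each c_i in base p = 5:
  c_1 = 30 = 0·5^0 + 1·5^1 + 1·5^2
  c_2 = 514 = 4·5^0 + 2·5^1 + 0·5^2 + 4·5^3
  c_3 = 334 = 4·5^0 + 1·5^1 + 3·5^2 + 2·5^3
  c_4 = 89 = 4·5^0 + 2·5^1 + 3·5^2
  c_5 = 325 = 0·5^0 + 0·5^1 + 3·5^2 + 2·5^3
  c_6 = 428 = 3·5^0 + 0·5^1 + 2·5^2 + 3·5^3
  c_7 = 392 = 2·5^0 + 3·5^1 + 0·5^2 + 3·5^3
  c_8 = 232 = 2·5^0 + 1·5^1 + 4·5^2 + 1·5^3
p-restricted factor λ_0 = (0, 4, 4, 4, 0, 3, 2, 2)
p-restricted factor λ_1 = (1, 2, 1, 2, 0, 0, 3, 1)
p-restricted factor λ_2 = (1, 0, 3, 3, 3, 2, 0, 4)
p-restricted factor λ_3 = (0, 4, 2, 0, 2, 3, 3, 1)

((0, 4, 4, 4, 0, 3, 2, 2), (1, 2, 1, 2, 0, 0, 3, 1), (1, 0, 3, 3, 3, 2, 0, 4), (0, 4, 2, 0, 2, 3, 3, 1))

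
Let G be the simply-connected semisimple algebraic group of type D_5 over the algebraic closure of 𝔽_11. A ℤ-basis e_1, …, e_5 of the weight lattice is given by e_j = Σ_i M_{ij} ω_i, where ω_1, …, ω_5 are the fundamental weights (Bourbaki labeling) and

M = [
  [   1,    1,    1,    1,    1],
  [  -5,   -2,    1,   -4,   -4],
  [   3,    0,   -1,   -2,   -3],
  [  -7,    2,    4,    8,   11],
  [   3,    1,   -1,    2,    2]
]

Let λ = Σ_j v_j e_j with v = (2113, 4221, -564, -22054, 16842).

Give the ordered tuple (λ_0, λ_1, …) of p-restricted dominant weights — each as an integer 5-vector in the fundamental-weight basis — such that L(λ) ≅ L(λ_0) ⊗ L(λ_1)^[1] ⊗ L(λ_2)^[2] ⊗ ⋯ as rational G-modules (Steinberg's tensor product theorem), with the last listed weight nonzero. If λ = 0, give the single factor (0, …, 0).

Compute c_i = Σ_j M_{ij} v_j with v = (2113, 4221, -564, -22054, 16842):
  c_1 = 1*2113 + 1*4221 + 1*-564 + 1*-22054 + 1*16842 = 558
  c_2 = -5*2113 + -2*4221 + 1*-564 + -4*-22054 + -4*16842 = 1277
  c_3 = 3*2113 + 0*4221 + -1*-564 + -2*-22054 + -3*16842 = 485
  c_4 = -7*2113 + 2*4221 + 4*-564 + 8*-22054 + 11*16842 = 225
  c_5 = 3*2113 + 1*4221 + -1*-564 + 2*-22054 + 2*16842 = 700
Base-11 expansion of each c_i:
  c_1 = 558 = 8·11^0 + 6·11^1 + 4·11^2
  c_2 = 1277 = 1·11^0 + 6·11^1 + 10·11^2
  c_3 = 485 = 1·11^0 + 0·11^1 + 4·11^2
  c_4 = 225 = 5·11^0 + 9·11^1 + 1·11^2
  c_5 = 700 = 7·11^0 + 8·11^1 + 5·11^2
λ_0 = (8, 1, 1, 5, 7)
λ_1 = (6, 6, 0, 9, 8)
λ_2 = (4, 10, 4, 1, 5)

((8, 1, 1, 5, 7), (6, 6, 0, 9, 8), (4, 10, 4, 1, 5))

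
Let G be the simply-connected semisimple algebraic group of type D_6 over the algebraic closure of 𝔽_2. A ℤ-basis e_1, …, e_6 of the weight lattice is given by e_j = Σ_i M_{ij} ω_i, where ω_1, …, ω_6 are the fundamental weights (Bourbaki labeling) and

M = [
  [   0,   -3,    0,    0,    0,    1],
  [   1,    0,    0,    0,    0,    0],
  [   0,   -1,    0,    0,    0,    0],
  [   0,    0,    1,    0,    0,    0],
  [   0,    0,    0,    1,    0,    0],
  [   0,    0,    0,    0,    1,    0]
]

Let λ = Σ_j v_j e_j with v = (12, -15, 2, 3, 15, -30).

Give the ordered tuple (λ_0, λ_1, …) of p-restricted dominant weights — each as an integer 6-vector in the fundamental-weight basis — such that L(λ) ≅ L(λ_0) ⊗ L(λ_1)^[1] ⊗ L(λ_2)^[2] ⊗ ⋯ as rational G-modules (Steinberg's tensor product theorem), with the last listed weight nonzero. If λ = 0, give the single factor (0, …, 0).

ω-coordinates c = M·v, v = (12, -15, 2, 3, 15, -30):
  c_1 = 0·12 + (-3)·(-15) + 0·2 + 0·3 + 0·15 + (1)·(-30) = 15
  c_2 = 1·12 + (0)·(-15) + 0·2 + 0·3 + 0·15 + (0)·(-30) = 12
  c_3 = 0·12 + (-1)·(-15) + 0·2 + 0·3 + 0·15 + (0)·(-30) = 15
  c_4 = 0·12 + (0)·(-15) + 1·2 + 0·3 + 0·15 + (0)·(-30) = 2
  c_5 = 0·12 + (0)·(-15) + 0·2 + 1·3 + 0·15 + (0)·(-30) = 3
  c_6 = 0·12 + (0)·(-15) + 0·2 + 0·3 + 1·15 + (0)·(-30) = 15
Base-2 expansion of each c_i:
  c_1 = 15 = 1·2^0 + 1·2^1 + 1·2^2 + 1·2^3
  c_2 = 12 = 0·2^0 + 0·2^1 + 1·2^2 + 1·2^3
  c_3 = 15 = 1·2^0 + 1·2^1 + 1·2^2 + 1·2^3
  c_4 = 2 = 0·2^0 + 1·2^1
  c_5 = 3 = 1·2^0 + 1·2^1
  c_6 = 15 = 1·2^0 + 1·2^1 + 1·2^2 + 1·2^3
p-restricted factor λ_0 = (1, 0, 1, 0, 1, 1)
p-restricted factor λ_1 = (1, 0, 1, 1, 1, 1)
p-restricted factor λ_2 = (1, 1, 1, 0, 0, 1)
p-restricted factor λ_3 = (1, 1, 1, 0, 0, 1)

((1, 0, 1, 0, 1, 1), (1, 0, 1, 1, 1, 1), (1, 1, 1, 0, 0, 1), (1, 1, 1, 0, 0, 1))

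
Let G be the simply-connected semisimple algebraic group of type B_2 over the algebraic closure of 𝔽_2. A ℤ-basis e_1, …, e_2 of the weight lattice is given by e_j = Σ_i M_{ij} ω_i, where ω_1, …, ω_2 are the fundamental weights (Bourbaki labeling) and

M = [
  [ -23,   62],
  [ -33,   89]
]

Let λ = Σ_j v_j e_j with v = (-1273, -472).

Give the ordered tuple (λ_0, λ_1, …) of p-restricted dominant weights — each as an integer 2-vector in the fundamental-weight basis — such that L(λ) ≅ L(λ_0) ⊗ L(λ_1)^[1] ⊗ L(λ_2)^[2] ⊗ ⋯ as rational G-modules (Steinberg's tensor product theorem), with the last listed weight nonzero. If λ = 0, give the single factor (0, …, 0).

Change of basis e → ω: c = M·v where v = (-1273, -472):
  c_1 = -23*-1273 + 62*-472 = 15
  c_2 = -33*-1273 + 89*-472 = 1
Expand coordinatewise in base 2:
  c_1 = 15 = 1·2^0 + 1·2^1 + 1·2^2 + 1·2^3
  c_2 = 1 = 1·2^0
p-restricted factor λ_0 = (1, 1)
p-restricted factor λ_1 = (1, 0)
p-restricted factor λ_2 = (1, 0)
p-restricted factor λ_3 = (1, 0)

((1, 1), (1, 0), (1, 0), (1, 0))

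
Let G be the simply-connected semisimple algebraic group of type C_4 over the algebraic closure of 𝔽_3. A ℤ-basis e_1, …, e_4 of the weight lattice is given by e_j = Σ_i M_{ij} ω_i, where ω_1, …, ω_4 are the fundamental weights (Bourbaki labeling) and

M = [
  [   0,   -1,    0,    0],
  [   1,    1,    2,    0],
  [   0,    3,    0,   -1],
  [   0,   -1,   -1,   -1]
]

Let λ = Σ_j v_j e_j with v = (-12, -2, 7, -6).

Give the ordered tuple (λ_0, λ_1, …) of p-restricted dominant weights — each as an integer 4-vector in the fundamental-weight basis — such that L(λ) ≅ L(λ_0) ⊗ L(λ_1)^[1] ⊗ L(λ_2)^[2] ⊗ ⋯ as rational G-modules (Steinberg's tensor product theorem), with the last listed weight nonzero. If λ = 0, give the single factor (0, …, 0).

((2, 0, 0, 1),)

Converting to the ω-basis (c_i = row i of M dotted with v = (-12, -2, 7, -6)):
  c_1 = 0*-12 + -1*-2 + 0*7 + 0*-6 = 2
  c_2 = 1*-12 + 1*-2 + 2*7 + 0*-6 = 0
  c_3 = 0*-12 + 3*-2 + 0*7 + -1*-6 = 0
  c_4 = 0*-12 + -1*-2 + -1*7 + -1*-6 = 1
Writing each c_i in base p = 3:
  c_1 = 2 = 2·3^0
  c_2 = 0
  c_3 = 0
  c_4 = 1 = 1·3^0
λ_0 = (2, 0, 0, 1)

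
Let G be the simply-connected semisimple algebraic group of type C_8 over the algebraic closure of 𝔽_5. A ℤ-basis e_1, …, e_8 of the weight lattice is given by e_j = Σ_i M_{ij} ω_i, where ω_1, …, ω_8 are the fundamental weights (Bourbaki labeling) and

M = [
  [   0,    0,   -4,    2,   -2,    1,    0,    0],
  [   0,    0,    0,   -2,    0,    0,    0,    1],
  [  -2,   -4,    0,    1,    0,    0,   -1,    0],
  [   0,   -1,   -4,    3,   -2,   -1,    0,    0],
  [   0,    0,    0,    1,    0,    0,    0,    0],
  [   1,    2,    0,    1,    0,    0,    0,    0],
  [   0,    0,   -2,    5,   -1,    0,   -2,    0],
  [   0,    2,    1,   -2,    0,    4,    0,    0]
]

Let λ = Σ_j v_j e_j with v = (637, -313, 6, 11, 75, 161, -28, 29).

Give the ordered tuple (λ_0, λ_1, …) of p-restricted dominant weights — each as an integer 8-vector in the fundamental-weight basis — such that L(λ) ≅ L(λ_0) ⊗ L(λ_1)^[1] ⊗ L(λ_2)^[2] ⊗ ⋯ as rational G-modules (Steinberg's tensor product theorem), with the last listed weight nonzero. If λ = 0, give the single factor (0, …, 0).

((4, 2, 2, 1, 1, 2, 4, 2), (1, 1, 3, 2, 2, 4, 4, 0))

Converting to the ω-basis (c_i = row i of M dotted with v = (637, -313, 6, 11, 75, 161, -28, 29)):
  c_1 = 0·637 + (0)·(-313) + (-4)·(6) + 2·11 + (-2)·(75) + 1·161 + (0)·(-28) + 0·29 = 9
  c_2 = 0·637 + (0)·(-313) + 0·6 + (-2)·(11) + 0·75 + 0·161 + (0)·(-28) + 1·29 = 7
  c_3 = (-2)·(637) + (-4)·(-313) + 0·6 + 1·11 + 0·75 + 0·161 + (-1)·(-28) + 0·29 = 17
  c_4 = 0·637 + (-1)·(-313) + (-4)·(6) + 3·11 + (-2)·(75) + (-1)·(161) + (0)·(-28) + 0·29 = 11
  c_5 = 0·637 + (0)·(-313) + 0·6 + 1·11 + 0·75 + 0·161 + (0)·(-28) + 0·29 = 11
  c_6 = 1·637 + (2)·(-313) + 0·6 + 1·11 + 0·75 + 0·161 + (0)·(-28) + 0·29 = 22
  c_7 = 0·637 + (0)·(-313) + (-2)·(6) + 5·11 + (-1)·(75) + 0·161 + (-2)·(-28) + 0·29 = 24
  c_8 = 0·637 + (2)·(-313) + 1·6 + (-2)·(11) + 0·75 + 4·161 + (0)·(-28) + 0·29 = 2
p = 5; digits c_i = Σ_j d_{ij}·5^j, 0 ≤ d_{ij} < 5:
  c_1 = 9 = 4·5^0 + 1·5^1
  c_2 = 7 = 2·5^0 + 1·5^1
  c_3 = 17 = 2·5^0 + 3·5^1
  c_4 = 11 = 1·5^0 + 2·5^1
  c_5 = 11 = 1·5^0 + 2·5^1
  c_6 = 22 = 2·5^0 + 4·5^1
  c_7 = 24 = 4·5^0 + 4·5^1
  c_8 = 2 = 2·5^0
Factor λ_0 = (4, 2, 2, 1, 1, 2, 4, 2)
Factor λ_1 = (1, 1, 3, 2, 2, 4, 4, 0)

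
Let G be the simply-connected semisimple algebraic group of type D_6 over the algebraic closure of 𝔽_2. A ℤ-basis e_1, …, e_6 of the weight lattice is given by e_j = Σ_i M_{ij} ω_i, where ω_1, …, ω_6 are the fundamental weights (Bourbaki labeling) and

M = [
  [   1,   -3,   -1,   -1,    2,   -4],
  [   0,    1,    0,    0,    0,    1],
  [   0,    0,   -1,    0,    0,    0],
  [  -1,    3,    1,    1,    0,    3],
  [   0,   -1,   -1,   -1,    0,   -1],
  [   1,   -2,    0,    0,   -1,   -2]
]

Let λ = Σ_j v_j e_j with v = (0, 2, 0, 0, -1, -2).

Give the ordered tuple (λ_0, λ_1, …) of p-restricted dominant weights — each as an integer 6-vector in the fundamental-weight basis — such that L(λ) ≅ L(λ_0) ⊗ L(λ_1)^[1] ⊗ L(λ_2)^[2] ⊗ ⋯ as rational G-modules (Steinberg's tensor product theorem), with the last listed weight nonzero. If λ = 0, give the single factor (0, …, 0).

((0, 0, 0, 0, 0, 1),)

In the fundamental-weight basis, λ has coordinates c = M·v (v = (0, 2, 0, 0, -1, -2)):
  c_1 = 1·0 + (-3)·(2) + (-1)·(0) + (-1)·(0) + (2)·(-1) + (-4)·(-2) = 0
  c_2 = 0·0 + 1·2 + 0·0 + 0·0 + (0)·(-1) + (1)·(-2) = 0
  c_3 = 0·0 + 0·2 + (-1)·(0) + 0·0 + (0)·(-1) + (0)·(-2) = 0
  c_4 = (-1)·(0) + 3·2 + 1·0 + 1·0 + (0)·(-1) + (3)·(-2) = 0
  c_5 = 0·0 + (-1)·(2) + (-1)·(0) + (-1)·(0) + (0)·(-1) + (-1)·(-2) = 0
  c_6 = 1·0 + (-2)·(2) + 0·0 + 0·0 + (-1)·(-1) + (-2)·(-2) = 1
Base-2 expansion of each c_i:
  c_1 = 0
  c_2 = 0
  c_3 = 0
  c_4 = 0
  c_5 = 0
  c_6 = 1 = 1·2^0
Factor λ_0 = (0, 0, 0, 0, 0, 1)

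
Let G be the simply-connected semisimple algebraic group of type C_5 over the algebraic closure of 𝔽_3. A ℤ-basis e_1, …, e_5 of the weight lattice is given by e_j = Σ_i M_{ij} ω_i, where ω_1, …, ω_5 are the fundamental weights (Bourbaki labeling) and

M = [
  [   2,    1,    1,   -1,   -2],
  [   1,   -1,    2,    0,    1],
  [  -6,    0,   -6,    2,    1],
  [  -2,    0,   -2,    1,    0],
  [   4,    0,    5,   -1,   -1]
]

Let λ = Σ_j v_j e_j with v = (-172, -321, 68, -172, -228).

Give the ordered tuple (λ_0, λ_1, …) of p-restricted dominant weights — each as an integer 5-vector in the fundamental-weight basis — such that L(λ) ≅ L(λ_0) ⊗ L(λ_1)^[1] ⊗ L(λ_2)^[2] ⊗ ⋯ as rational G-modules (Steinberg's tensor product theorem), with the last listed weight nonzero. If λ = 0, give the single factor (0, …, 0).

Compute c_i = Σ_j M_{ij} v_j with v = (-172, -321, 68, -172, -228):
  c_1 = (2)·(-172) + (1)·(-321) + 1·68 + (-1)·(-172) + (-2)·(-228) = 31
  c_2 = (1)·(-172) + (-1)·(-321) + 2·68 + (0)·(-172) + (1)·(-228) = 57
  c_3 = (-6)·(-172) + (0)·(-321) + (-6)·(68) + (2)·(-172) + (1)·(-228) = 52
  c_4 = (-2)·(-172) + (0)·(-321) + (-2)·(68) + (1)·(-172) + (0)·(-228) = 36
  c_5 = (4)·(-172) + (0)·(-321) + 5·68 + (-1)·(-172) + (-1)·(-228) = 52
Writing each c_i in base p = 3:
  c_1 = 31 = 1·3^0 + 1·3^1 + 0·3^2 + 1·3^3
  c_2 = 57 = 0·3^0 + 1·3^1 + 0·3^2 + 2·3^3
  c_3 = 52 = 1·3^0 + 2·3^1 + 2·3^2 + 1·3^3
  c_4 = 36 = 0·3^0 + 0·3^1 + 1·3^2 + 1·3^3
  c_5 = 52 = 1·3^0 + 2·3^1 + 2·3^2 + 1·3^3
p-restricted factor λ_0 = (1, 0, 1, 0, 1)
p-restricted factor λ_1 = (1, 1, 2, 0, 2)
p-restricted factor λ_2 = (0, 0, 2, 1, 2)
p-restricted factor λ_3 = (1, 2, 1, 1, 1)

((1, 0, 1, 0, 1), (1, 1, 2, 0, 2), (0, 0, 2, 1, 2), (1, 2, 1, 1, 1))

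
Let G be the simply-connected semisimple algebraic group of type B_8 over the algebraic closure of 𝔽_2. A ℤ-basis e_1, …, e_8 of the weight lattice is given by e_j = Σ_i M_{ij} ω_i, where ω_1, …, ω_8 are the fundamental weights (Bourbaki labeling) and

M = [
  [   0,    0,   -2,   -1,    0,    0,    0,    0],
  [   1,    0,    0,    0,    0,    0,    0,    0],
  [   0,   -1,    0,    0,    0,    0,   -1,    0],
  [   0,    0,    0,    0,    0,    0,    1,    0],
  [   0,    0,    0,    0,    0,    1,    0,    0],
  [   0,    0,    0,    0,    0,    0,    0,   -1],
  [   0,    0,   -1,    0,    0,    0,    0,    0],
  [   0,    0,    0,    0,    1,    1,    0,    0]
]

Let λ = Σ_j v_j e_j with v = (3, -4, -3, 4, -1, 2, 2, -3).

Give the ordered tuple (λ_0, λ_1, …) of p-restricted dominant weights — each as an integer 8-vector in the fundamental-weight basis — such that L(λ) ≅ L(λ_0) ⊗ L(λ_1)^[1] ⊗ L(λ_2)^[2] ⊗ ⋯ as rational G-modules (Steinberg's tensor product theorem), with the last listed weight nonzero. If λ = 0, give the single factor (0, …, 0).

Compute c_i = Σ_j M_{ij} v_j with v = (3, -4, -3, 4, -1, 2, 2, -3):
  c_1 = 0·3 + (0)·(-4) + (-2)·(-3) + (-1)·(4) + (0)·(-1) + 0·2 + 0·2 + (0)·(-3) = 2
  c_2 = 1·3 + (0)·(-4) + (0)·(-3) + 0·4 + (0)·(-1) + 0·2 + 0·2 + (0)·(-3) = 3
  c_3 = 0·3 + (-1)·(-4) + (0)·(-3) + 0·4 + (0)·(-1) + 0·2 + (-1)·(2) + (0)·(-3) = 2
  c_4 = 0·3 + (0)·(-4) + (0)·(-3) + 0·4 + (0)·(-1) + 0·2 + 1·2 + (0)·(-3) = 2
  c_5 = 0·3 + (0)·(-4) + (0)·(-3) + 0·4 + (0)·(-1) + 1·2 + 0·2 + (0)·(-3) = 2
  c_6 = 0·3 + (0)·(-4) + (0)·(-3) + 0·4 + (0)·(-1) + 0·2 + 0·2 + (-1)·(-3) = 3
  c_7 = 0·3 + (0)·(-4) + (-1)·(-3) + 0·4 + (0)·(-1) + 0·2 + 0·2 + (0)·(-3) = 3
  c_8 = 0·3 + (0)·(-4) + (0)·(-3) + 0·4 + (1)·(-1) + 1·2 + 0·2 + (0)·(-3) = 1
p = 2; digits c_i = Σ_j d_{ij}·2^j, 0 ≤ d_{ij} < 2:
  c_1 = 2 = 0·2^0 + 1·2^1
  c_2 = 3 = 1·2^0 + 1·2^1
  c_3 = 2 = 0·2^0 + 1·2^1
  c_4 = 2 = 0·2^0 + 1·2^1
  c_5 = 2 = 0·2^0 + 1·2^1
  c_6 = 3 = 1·2^0 + 1·2^1
  c_7 = 3 = 1·2^0 + 1·2^1
  c_8 = 1 = 1·2^0
λ_0 = (0, 1, 0, 0, 0, 1, 1, 1)
λ_1 = (1, 1, 1, 1, 1, 1, 1, 0)

((0, 1, 0, 0, 0, 1, 1, 1), (1, 1, 1, 1, 1, 1, 1, 0))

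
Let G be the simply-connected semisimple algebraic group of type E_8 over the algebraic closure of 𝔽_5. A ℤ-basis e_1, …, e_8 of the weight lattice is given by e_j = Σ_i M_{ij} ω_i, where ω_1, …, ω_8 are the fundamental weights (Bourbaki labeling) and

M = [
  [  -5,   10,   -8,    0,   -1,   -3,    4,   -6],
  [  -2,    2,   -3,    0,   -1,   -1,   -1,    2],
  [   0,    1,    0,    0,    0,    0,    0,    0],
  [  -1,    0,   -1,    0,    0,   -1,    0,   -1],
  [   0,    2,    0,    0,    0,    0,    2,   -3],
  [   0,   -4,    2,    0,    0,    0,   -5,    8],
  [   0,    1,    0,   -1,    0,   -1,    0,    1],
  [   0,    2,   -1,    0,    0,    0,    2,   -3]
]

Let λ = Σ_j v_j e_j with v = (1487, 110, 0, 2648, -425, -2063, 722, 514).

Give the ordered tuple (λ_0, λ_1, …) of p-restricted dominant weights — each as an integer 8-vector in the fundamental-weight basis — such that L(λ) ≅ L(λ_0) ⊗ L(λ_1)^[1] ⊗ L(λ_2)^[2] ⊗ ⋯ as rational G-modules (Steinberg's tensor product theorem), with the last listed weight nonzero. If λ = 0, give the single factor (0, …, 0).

Compute c_i = Σ_j M_{ij} v_j with v = (1487, 110, 0, 2648, -425, -2063, 722, 514):
  c_1 = -5*1487 + 10*110 + -8*0 + 0*2648 + -1*-425 + -3*-2063 + 4*722 + -6*514 = 83
  c_2 = -2*1487 + 2*110 + -3*0 + 0*2648 + -1*-425 + -1*-2063 + -1*722 + 2*514 = 40
  c_3 = 0*1487 + 1*110 + 0*0 + 0*2648 + 0*-425 + 0*-2063 + 0*722 + 0*514 = 110
  c_4 = -1*1487 + 0*110 + -1*0 + 0*2648 + 0*-425 + -1*-2063 + 0*722 + -1*514 = 62
  c_5 = 0*1487 + 2*110 + 0*0 + 0*2648 + 0*-425 + 0*-2063 + 2*722 + -3*514 = 122
  c_6 = 0*1487 + -4*110 + 2*0 + 0*2648 + 0*-425 + 0*-2063 + -5*722 + 8*514 = 62
  c_7 = 0*1487 + 1*110 + 0*0 + -1*2648 + 0*-425 + -1*-2063 + 0*722 + 1*514 = 39
  c_8 = 0*1487 + 2*110 + -1*0 + 0*2648 + 0*-425 + 0*-2063 + 2*722 + -3*514 = 122
p = 5; digits c_i = Σ_j d_{ij}·5^j, 0 ≤ d_{ij} < 5:
  c_1 = 83 = 3·5^0 + 1·5^1 + 3·5^2
  c_2 = 40 = 0·5^0 + 3·5^1 + 1·5^2
  c_3 = 110 = 0·5^0 + 2·5^1 + 4·5^2
  c_4 = 62 = 2·5^0 + 2·5^1 + 2·5^2
  c_5 = 122 = 2·5^0 + 4·5^1 + 4·5^2
  c_6 = 62 = 2·5^0 + 2·5^1 + 2·5^2
  c_7 = 39 = 4·5^0 + 2·5^1 + 1·5^2
  c_8 = 122 = 2·5^0 + 4·5^1 + 4·5^2
p-restricted factor λ_0 = (3, 0, 0, 2, 2, 2, 4, 2)
p-restricted factor λ_1 = (1, 3, 2, 2, 4, 2, 2, 4)
p-restricted factor λ_2 = (3, 1, 4, 2, 4, 2, 1, 4)

((3, 0, 0, 2, 2, 2, 4, 2), (1, 3, 2, 2, 4, 2, 2, 4), (3, 1, 4, 2, 4, 2, 1, 4))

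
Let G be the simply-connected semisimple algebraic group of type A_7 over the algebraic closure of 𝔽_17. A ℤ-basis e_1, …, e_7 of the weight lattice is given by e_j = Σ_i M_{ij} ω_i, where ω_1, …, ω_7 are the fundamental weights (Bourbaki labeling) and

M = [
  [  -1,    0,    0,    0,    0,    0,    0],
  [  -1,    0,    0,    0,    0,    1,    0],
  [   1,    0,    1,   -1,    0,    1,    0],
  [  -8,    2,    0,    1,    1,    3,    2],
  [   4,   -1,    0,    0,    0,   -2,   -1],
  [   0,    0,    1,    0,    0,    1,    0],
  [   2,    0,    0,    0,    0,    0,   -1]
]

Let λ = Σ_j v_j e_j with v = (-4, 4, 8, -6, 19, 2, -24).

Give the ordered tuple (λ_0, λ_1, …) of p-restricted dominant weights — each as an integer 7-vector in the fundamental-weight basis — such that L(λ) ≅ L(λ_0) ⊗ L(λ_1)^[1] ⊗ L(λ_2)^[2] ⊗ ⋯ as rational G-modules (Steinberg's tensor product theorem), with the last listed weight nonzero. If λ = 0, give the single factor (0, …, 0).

((4, 6, 12, 11, 0, 10, 16),)

ω-coordinates c = M·v, v = (-4, 4, 8, -6, 19, 2, -24):
  c_1 = (-1)·(-4) + (0)·(4) + (0)·(8) + (0)·(-6) + (0)·(19) + (0)·(2) + (0)·(-24) = 4
  c_2 = (-1)·(-4) + (0)·(4) + (0)·(8) + (0)·(-6) + (0)·(19) + (1)·(2) + (0)·(-24) = 6
  c_3 = (1)·(-4) + (0)·(4) + (1)·(8) + (-1)·(-6) + (0)·(19) + (1)·(2) + (0)·(-24) = 12
  c_4 = (-8)·(-4) + (2)·(4) + (0)·(8) + (1)·(-6) + (1)·(19) + (3)·(2) + (2)·(-24) = 11
  c_5 = (4)·(-4) + (-1)·(4) + (0)·(8) + (0)·(-6) + (0)·(19) + (-2)·(2) + (-1)·(-24) = 0
  c_6 = (0)·(-4) + (0)·(4) + (1)·(8) + (0)·(-6) + (0)·(19) + (1)·(2) + (0)·(-24) = 10
  c_7 = (2)·(-4) + (0)·(4) + (0)·(8) + (0)·(-6) + (0)·(19) + (0)·(2) + (-1)·(-24) = 16
Base-17 expansion of each c_i:
  c_1 = 4 = 4·17^0
  c_2 = 6 = 6·17^0
  c_3 = 12 = 12·17^0
  c_4 = 11 = 11·17^0
  c_5 = 0
  c_6 = 10 = 10·17^0
  c_7 = 16 = 16·17^0
Factor λ_0 = (4, 6, 12, 11, 0, 10, 16)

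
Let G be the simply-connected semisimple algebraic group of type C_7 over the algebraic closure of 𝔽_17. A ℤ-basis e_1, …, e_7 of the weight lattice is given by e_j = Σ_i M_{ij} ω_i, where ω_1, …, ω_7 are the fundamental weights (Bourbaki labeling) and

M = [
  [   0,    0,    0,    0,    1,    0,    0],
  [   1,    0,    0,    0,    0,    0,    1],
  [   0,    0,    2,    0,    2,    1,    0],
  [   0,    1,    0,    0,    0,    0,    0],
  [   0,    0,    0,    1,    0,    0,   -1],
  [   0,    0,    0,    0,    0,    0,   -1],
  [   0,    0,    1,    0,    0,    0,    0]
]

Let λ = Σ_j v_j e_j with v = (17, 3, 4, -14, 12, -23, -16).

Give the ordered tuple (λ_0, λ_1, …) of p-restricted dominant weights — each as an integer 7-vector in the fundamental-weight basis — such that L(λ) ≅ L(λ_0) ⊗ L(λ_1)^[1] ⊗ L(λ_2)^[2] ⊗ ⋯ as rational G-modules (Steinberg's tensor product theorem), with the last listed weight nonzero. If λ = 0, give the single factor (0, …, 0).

((12, 1, 9, 3, 2, 16, 4),)

Converting to the ω-basis (c_i = row i of M dotted with v = (17, 3, 4, -14, 12, -23, -16)):
  c_1 = 0·17 + 0·3 + 0·4 + (0)·(-14) + 1·12 + (0)·(-23) + (0)·(-16) = 12
  c_2 = 1·17 + 0·3 + 0·4 + (0)·(-14) + 0·12 + (0)·(-23) + (1)·(-16) = 1
  c_3 = 0·17 + 0·3 + 2·4 + (0)·(-14) + 2·12 + (1)·(-23) + (0)·(-16) = 9
  c_4 = 0·17 + 1·3 + 0·4 + (0)·(-14) + 0·12 + (0)·(-23) + (0)·(-16) = 3
  c_5 = 0·17 + 0·3 + 0·4 + (1)·(-14) + 0·12 + (0)·(-23) + (-1)·(-16) = 2
  c_6 = 0·17 + 0·3 + 0·4 + (0)·(-14) + 0·12 + (0)·(-23) + (-1)·(-16) = 16
  c_7 = 0·17 + 0·3 + 1·4 + (0)·(-14) + 0·12 + (0)·(-23) + (0)·(-16) = 4
Expand coordinatewise in base 17:
  c_1 = 12 = 12·17^0
  c_2 = 1 = 1·17^0
  c_3 = 9 = 9·17^0
  c_4 = 3 = 3·17^0
  c_5 = 2 = 2·17^0
  c_6 = 16 = 16·17^0
  c_7 = 4 = 4·17^0
p-restricted factor λ_0 = (12, 1, 9, 3, 2, 16, 4)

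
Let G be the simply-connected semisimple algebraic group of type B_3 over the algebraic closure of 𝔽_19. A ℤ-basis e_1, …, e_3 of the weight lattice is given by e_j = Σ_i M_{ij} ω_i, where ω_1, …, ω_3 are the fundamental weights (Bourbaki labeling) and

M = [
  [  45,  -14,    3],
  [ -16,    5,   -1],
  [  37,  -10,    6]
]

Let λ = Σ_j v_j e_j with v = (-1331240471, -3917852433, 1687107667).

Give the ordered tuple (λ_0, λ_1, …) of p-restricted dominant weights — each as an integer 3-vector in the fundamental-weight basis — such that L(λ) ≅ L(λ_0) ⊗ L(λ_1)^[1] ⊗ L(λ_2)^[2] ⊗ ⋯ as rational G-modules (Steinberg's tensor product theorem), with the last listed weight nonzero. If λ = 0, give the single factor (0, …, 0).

((6, 12, 9), (15, 3, 13), (9, 17, 9), (13, 2, 7), (3, 9, 5), (2, 9, 18))

Change of basis e → ω: c = M·v where v = (-1331240471, -3917852433, 1687107667):
  c_1 = (45)·(-1331240471) + (-14)·(-3917852433) + 3·1687107667 = 5435868
  c_2 = (-16)·(-1331240471) + (5)·(-3917852433) + (-1)·(1687107667) = 23477704
  c_3 = (37)·(-1331240471) + (-10)·(-3917852433) + 6·1687107667 = 45272905
Expand coordinatewise in base 19:
  c_1 = 5435868 = 6·19^0 + 15·19^1 + 9·19^2 + 13·19^3 + 3·19^4 + 2·19^5
  c_2 = 23477704 = 12·19^0 + 3·19^1 + 17·19^2 + 2·19^3 + 9·19^4 + 9·19^5
  c_3 = 45272905 = 9·19^0 + 13·19^1 + 9·19^2 + 7·19^3 + 5·19^4 + 18·19^5
Factor λ_0 = (6, 12, 9)
Factor λ_1 = (15, 3, 13)
Factor λ_2 = (9, 17, 9)
Factor λ_3 = (13, 2, 7)
Factor λ_4 = (3, 9, 5)
Factor λ_5 = (2, 9, 18)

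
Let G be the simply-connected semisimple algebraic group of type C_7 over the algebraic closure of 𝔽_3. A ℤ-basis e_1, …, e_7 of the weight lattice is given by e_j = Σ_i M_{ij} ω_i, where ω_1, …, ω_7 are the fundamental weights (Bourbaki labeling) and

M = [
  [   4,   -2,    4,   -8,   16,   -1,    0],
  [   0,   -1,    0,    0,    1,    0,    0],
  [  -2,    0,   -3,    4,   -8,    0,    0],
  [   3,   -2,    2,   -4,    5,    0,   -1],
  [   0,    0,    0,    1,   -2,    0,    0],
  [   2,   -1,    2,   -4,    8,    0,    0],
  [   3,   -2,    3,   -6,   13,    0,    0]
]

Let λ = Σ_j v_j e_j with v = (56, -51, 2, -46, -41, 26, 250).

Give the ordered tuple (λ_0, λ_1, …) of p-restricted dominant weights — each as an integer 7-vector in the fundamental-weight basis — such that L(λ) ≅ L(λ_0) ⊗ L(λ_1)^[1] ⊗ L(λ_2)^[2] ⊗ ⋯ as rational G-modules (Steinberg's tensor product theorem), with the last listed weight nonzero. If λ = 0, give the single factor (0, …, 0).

((2, 1, 2, 0, 0, 2, 1), (0, 0, 2, 1, 0, 1, 0), (2, 1, 2, 0, 1, 2, 2), (0, 0, 0, 0, 1, 0, 0))

In the fundamental-weight basis, λ has coordinates c = M·v (v = (56, -51, 2, -46, -41, 26, 250)):
  c_1 = 4·56 + (-2)·(-51) + 4·2 + (-8)·(-46) + (16)·(-41) + (-1)·(26) + 0·250 = 20
  c_2 = 0·56 + (-1)·(-51) + 0·2 + (0)·(-46) + (1)·(-41) + 0·26 + 0·250 = 10
  c_3 = (-2)·(56) + (0)·(-51) + (-3)·(2) + (4)·(-46) + (-8)·(-41) + 0·26 + 0·250 = 26
  c_4 = 3·56 + (-2)·(-51) + 2·2 + (-4)·(-46) + (5)·(-41) + 0·26 + (-1)·(250) = 3
  c_5 = 0·56 + (0)·(-51) + 0·2 + (1)·(-46) + (-2)·(-41) + 0·26 + 0·250 = 36
  c_6 = 2·56 + (-1)·(-51) + 2·2 + (-4)·(-46) + (8)·(-41) + 0·26 + 0·250 = 23
  c_7 = 3·56 + (-2)·(-51) + 3·2 + (-6)·(-46) + (13)·(-41) + 0·26 + 0·250 = 19
Writing each c_i in base p = 3:
  c_1 = 20 = 2·3^0 + 0·3^1 + 2·3^2
  c_2 = 10 = 1·3^0 + 0·3^1 + 1·3^2
  c_3 = 26 = 2·3^0 + 2·3^1 + 2·3^2
  c_4 = 3 = 0·3^0 + 1·3^1
  c_5 = 36 = 0·3^0 + 0·3^1 + 1·3^2 + 1·3^3
  c_6 = 23 = 2·3^0 + 1·3^1 + 2·3^2
  c_7 = 19 = 1·3^0 + 0·3^1 + 2·3^2
p-restricted factor λ_0 = (2, 1, 2, 0, 0, 2, 1)
p-restricted factor λ_1 = (0, 0, 2, 1, 0, 1, 0)
p-restricted factor λ_2 = (2, 1, 2, 0, 1, 2, 2)
p-restricted factor λ_3 = (0, 0, 0, 0, 1, 0, 0)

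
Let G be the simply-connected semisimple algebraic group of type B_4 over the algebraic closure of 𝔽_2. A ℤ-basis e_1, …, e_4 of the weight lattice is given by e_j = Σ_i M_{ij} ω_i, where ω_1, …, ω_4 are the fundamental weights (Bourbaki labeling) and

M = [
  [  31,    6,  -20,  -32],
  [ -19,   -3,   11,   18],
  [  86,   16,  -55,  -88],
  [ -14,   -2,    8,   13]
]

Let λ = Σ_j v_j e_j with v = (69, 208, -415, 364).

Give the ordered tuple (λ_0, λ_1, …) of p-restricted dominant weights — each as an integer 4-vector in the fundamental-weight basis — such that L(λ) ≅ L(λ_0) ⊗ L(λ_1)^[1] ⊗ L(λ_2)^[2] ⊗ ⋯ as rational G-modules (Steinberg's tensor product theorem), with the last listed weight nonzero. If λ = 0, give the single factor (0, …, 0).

Compute c_i = Σ_j M_{ij} v_j with v = (69, 208, -415, 364):
  c_1 = 31*69 + 6*208 + -20*-415 + -32*364 = 39
  c_2 = -19*69 + -3*208 + 11*-415 + 18*364 = 52
  c_3 = 86*69 + 16*208 + -55*-415 + -88*364 = 55
  c_4 = -14*69 + -2*208 + 8*-415 + 13*364 = 30
Writing each c_i in base p = 2:
  c_1 = 39 = 1·2^0 + 1·2^1 + 1·2^2 + 0·2^3 + 0·2^4 + 1·2^5
  c_2 = 52 = 0·2^0 + 0·2^1 + 1·2^2 + 0·2^3 + 1·2^4 + 1·2^5
  c_3 = 55 = 1·2^0 + 1·2^1 + 1·2^2 + 0·2^3 + 1·2^4 + 1·2^5
  c_4 = 30 = 0·2^0 + 1·2^1 + 1·2^2 + 1·2^3 + 1·2^4
Factor λ_0 = (1, 0, 1, 0)
Factor λ_1 = (1, 0, 1, 1)
Factor λ_2 = (1, 1, 1, 1)
Factor λ_3 = (0, 0, 0, 1)
Factor λ_4 = (0, 1, 1, 1)
Factor λ_5 = (1, 1, 1, 0)

((1, 0, 1, 0), (1, 0, 1, 1), (1, 1, 1, 1), (0, 0, 0, 1), (0, 1, 1, 1), (1, 1, 1, 0))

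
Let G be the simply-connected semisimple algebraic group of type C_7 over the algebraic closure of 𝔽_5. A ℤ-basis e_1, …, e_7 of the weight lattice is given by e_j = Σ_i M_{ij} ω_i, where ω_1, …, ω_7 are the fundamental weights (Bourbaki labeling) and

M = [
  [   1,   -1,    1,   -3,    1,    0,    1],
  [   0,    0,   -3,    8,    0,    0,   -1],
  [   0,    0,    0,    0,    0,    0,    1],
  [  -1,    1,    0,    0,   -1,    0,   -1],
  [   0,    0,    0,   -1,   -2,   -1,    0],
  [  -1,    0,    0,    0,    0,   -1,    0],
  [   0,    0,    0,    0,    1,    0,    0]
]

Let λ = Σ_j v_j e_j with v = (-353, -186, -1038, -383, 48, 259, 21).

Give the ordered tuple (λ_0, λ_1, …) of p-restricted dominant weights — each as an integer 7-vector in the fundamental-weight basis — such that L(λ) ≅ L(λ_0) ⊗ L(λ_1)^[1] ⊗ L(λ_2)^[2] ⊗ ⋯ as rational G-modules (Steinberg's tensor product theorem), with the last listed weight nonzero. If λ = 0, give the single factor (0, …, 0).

Change of basis e → ω: c = M·v where v = (-353, -186, -1038, -383, 48, 259, 21):
  c_1 = 1*-353 + -1*-186 + 1*-1038 + -3*-383 + 1*48 + 0*259 + 1*21 = 13
  c_2 = 0*-353 + 0*-186 + -3*-1038 + 8*-383 + 0*48 + 0*259 + -1*21 = 29
  c_3 = 0*-353 + 0*-186 + 0*-1038 + 0*-383 + 0*48 + 0*259 + 1*21 = 21
  c_4 = -1*-353 + 1*-186 + 0*-1038 + 0*-383 + -1*48 + 0*259 + -1*21 = 98
  c_5 = 0*-353 + 0*-186 + 0*-1038 + -1*-383 + -2*48 + -1*259 + 0*21 = 28
  c_6 = -1*-353 + 0*-186 + 0*-1038 + 0*-383 + 0*48 + -1*259 + 0*21 = 94
  c_7 = 0*-353 + 0*-186 + 0*-1038 + 0*-383 + 1*48 + 0*259 + 0*21 = 48
Writing each c_i in base p = 5:
  c_1 = 13 = 3·5^0 + 2·5^1
  c_2 = 29 = 4·5^0 + 0·5^1 + 1·5^2
  c_3 = 21 = 1·5^0 + 4·5^1
  c_4 = 98 = 3·5^0 + 4·5^1 + 3·5^2
  c_5 = 28 = 3·5^0 + 0·5^1 + 1·5^2
  c_6 = 94 = 4·5^0 + 3·5^1 + 3·5^2
  c_7 = 48 = 3·5^0 + 4·5^1 + 1·5^2
λ_0 = (3, 4, 1, 3, 3, 4, 3)
λ_1 = (2, 0, 4, 4, 0, 3, 4)
λ_2 = (0, 1, 0, 3, 1, 3, 1)

((3, 4, 1, 3, 3, 4, 3), (2, 0, 4, 4, 0, 3, 4), (0, 1, 0, 3, 1, 3, 1))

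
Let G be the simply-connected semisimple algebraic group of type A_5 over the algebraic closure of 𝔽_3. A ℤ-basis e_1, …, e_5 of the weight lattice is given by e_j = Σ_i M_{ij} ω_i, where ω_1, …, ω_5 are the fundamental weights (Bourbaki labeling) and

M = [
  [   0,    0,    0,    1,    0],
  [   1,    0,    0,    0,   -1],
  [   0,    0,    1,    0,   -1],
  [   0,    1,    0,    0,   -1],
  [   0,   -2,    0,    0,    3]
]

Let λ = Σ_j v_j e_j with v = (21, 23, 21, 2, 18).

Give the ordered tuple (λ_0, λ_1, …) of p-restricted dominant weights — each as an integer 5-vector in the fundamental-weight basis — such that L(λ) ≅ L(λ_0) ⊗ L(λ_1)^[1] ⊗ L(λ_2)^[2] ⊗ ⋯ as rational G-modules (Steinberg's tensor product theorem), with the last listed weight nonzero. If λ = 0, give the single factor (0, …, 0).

Change of basis e → ω: c = M·v where v = (21, 23, 21, 2, 18):
  c_1 = (0)·(21) + (0)·(23) + (0)·(21) + (1)·(2) + (0)·(18) = 2
  c_2 = (1)·(21) + (0)·(23) + (0)·(21) + (0)·(2) + (-1)·(18) = 3
  c_3 = (0)·(21) + (0)·(23) + (1)·(21) + (0)·(2) + (-1)·(18) = 3
  c_4 = (0)·(21) + (1)·(23) + (0)·(21) + (0)·(2) + (-1)·(18) = 5
  c_5 = (0)·(21) + (-2)·(23) + (0)·(21) + (0)·(2) + (3)·(18) = 8
Writing each c_i in base p = 3:
  c_1 = 2 = 2·3^0
  c_2 = 3 = 0·3^0 + 1·3^1
  c_3 = 3 = 0·3^0 + 1·3^1
  c_4 = 5 = 2·3^0 + 1·3^1
  c_5 = 8 = 2·3^0 + 2·3^1
p-restricted factor λ_0 = (2, 0, 0, 2, 2)
p-restricted factor λ_1 = (0, 1, 1, 1, 2)

((2, 0, 0, 2, 2), (0, 1, 1, 1, 2))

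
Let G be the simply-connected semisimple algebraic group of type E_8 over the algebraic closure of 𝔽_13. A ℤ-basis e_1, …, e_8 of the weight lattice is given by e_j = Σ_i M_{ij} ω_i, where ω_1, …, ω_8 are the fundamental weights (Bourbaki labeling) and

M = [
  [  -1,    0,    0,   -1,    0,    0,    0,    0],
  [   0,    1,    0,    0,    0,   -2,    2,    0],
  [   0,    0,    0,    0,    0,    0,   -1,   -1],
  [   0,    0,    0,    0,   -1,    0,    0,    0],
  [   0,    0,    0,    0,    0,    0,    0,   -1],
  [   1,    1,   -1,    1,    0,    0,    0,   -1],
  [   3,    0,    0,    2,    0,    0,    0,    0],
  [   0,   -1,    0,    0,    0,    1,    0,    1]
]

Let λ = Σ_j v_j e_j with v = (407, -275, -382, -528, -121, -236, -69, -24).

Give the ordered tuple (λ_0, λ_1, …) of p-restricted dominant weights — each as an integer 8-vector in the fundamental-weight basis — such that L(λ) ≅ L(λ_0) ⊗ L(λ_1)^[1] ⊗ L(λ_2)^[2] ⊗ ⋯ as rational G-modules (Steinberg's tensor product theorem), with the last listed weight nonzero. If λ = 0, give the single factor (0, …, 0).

((4, 7, 2, 4, 11, 10, 9, 2), (9, 4, 7, 9, 1, 0, 12, 1))

Compute c_i = Σ_j M_{ij} v_j with v = (407, -275, -382, -528, -121, -236, -69, -24):
  c_1 = -1*407 + 0*-275 + 0*-382 + -1*-528 + 0*-121 + 0*-236 + 0*-69 + 0*-24 = 121
  c_2 = 0*407 + 1*-275 + 0*-382 + 0*-528 + 0*-121 + -2*-236 + 2*-69 + 0*-24 = 59
  c_3 = 0*407 + 0*-275 + 0*-382 + 0*-528 + 0*-121 + 0*-236 + -1*-69 + -1*-24 = 93
  c_4 = 0*407 + 0*-275 + 0*-382 + 0*-528 + -1*-121 + 0*-236 + 0*-69 + 0*-24 = 121
  c_5 = 0*407 + 0*-275 + 0*-382 + 0*-528 + 0*-121 + 0*-236 + 0*-69 + -1*-24 = 24
  c_6 = 1*407 + 1*-275 + -1*-382 + 1*-528 + 0*-121 + 0*-236 + 0*-69 + -1*-24 = 10
  c_7 = 3*407 + 0*-275 + 0*-382 + 2*-528 + 0*-121 + 0*-236 + 0*-69 + 0*-24 = 165
  c_8 = 0*407 + -1*-275 + 0*-382 + 0*-528 + 0*-121 + 1*-236 + 0*-69 + 1*-24 = 15
Base-13 expansion of each c_i:
  c_1 = 121 = 4·13^0 + 9·13^1
  c_2 = 59 = 7·13^0 + 4·13^1
  c_3 = 93 = 2·13^0 + 7·13^1
  c_4 = 121 = 4·13^0 + 9·13^1
  c_5 = 24 = 11·13^0 + 1·13^1
  c_6 = 10 = 10·13^0
  c_7 = 165 = 9·13^0 + 12·13^1
  c_8 = 15 = 2·13^0 + 1·13^1
p-restricted factor λ_0 = (4, 7, 2, 4, 11, 10, 9, 2)
p-restricted factor λ_1 = (9, 4, 7, 9, 1, 0, 12, 1)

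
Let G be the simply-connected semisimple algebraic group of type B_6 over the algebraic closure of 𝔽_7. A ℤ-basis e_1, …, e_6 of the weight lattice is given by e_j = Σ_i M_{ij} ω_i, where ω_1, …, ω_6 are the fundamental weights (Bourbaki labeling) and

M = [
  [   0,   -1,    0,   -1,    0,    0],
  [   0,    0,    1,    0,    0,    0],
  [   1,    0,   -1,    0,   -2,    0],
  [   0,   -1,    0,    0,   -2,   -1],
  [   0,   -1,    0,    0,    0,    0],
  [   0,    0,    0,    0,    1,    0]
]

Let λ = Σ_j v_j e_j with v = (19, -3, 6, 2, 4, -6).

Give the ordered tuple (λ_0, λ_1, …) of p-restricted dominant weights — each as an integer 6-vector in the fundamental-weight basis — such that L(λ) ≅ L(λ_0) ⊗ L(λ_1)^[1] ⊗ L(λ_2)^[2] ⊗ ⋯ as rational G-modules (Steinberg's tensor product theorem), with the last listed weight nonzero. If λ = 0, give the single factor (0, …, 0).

In the fundamental-weight basis, λ has coordinates c = M·v (v = (19, -3, 6, 2, 4, -6)):
  c_1 = 0*19 + -1*-3 + 0*6 + -1*2 + 0*4 + 0*-6 = 1
  c_2 = 0*19 + 0*-3 + 1*6 + 0*2 + 0*4 + 0*-6 = 6
  c_3 = 1*19 + 0*-3 + -1*6 + 0*2 + -2*4 + 0*-6 = 5
  c_4 = 0*19 + -1*-3 + 0*6 + 0*2 + -2*4 + -1*-6 = 1
  c_5 = 0*19 + -1*-3 + 0*6 + 0*2 + 0*4 + 0*-6 = 3
  c_6 = 0*19 + 0*-3 + 0*6 + 0*2 + 1*4 + 0*-6 = 4
Expand coordinatewise in base 7:
  c_1 = 1 = 1·7^0
  c_2 = 6 = 6·7^0
  c_3 = 5 = 5·7^0
  c_4 = 1 = 1·7^0
  c_5 = 3 = 3·7^0
  c_6 = 4 = 4·7^0
p-restricted factor λ_0 = (1, 6, 5, 1, 3, 4)

((1, 6, 5, 1, 3, 4),)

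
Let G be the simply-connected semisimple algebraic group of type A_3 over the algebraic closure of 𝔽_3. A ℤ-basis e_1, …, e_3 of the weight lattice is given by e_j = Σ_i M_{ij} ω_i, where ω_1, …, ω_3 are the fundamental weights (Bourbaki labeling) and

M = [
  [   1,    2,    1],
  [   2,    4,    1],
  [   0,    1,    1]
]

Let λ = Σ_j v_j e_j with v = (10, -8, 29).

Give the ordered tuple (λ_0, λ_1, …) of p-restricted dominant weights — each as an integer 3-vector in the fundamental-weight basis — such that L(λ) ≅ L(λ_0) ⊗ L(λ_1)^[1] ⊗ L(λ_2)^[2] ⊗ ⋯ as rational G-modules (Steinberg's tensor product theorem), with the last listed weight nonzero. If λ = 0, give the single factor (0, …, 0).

Change of basis e → ω: c = M·v where v = (10, -8, 29):
  c_1 = 1*10 + 2*-8 + 1*29 = 23
  c_2 = 2*10 + 4*-8 + 1*29 = 17
  c_3 = 0*10 + 1*-8 + 1*29 = 21
p = 3; digits c_i = Σ_j d_{ij}·3^j, 0 ≤ d_{ij} < 3:
  c_1 = 23 = 2·3^0 + 1·3^1 + 2·3^2
  c_2 = 17 = 2·3^0 + 2·3^1 + 1·3^2
  c_3 = 21 = 0·3^0 + 1·3^1 + 2·3^2
λ_0 = (2, 2, 0)
λ_1 = (1, 2, 1)
λ_2 = (2, 1, 2)

((2, 2, 0), (1, 2, 1), (2, 1, 2))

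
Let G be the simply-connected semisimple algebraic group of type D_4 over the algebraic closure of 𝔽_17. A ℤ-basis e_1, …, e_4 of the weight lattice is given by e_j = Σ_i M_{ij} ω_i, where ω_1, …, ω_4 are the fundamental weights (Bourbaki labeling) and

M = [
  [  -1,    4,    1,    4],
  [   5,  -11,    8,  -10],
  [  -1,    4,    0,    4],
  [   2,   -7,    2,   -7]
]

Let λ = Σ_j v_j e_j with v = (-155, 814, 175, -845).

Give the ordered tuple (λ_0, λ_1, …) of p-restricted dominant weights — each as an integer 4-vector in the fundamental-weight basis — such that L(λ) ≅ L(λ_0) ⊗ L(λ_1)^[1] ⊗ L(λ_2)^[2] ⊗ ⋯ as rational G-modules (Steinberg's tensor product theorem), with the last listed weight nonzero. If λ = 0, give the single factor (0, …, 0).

((2, 2, 14, 2), (12, 7, 1, 15))

Change of basis e → ω: c = M·v where v = (-155, 814, 175, -845):
  c_1 = -1*-155 + 4*814 + 1*175 + 4*-845 = 206
  c_2 = 5*-155 + -11*814 + 8*175 + -10*-845 = 121
  c_3 = -1*-155 + 4*814 + 0*175 + 4*-845 = 31
  c_4 = 2*-155 + -7*814 + 2*175 + -7*-845 = 257
Expand coordinatewise in base 17:
  c_1 = 206 = 2·17^0 + 12·17^1
  c_2 = 121 = 2·17^0 + 7·17^1
  c_3 = 31 = 14·17^0 + 1·17^1
  c_4 = 257 = 2·17^0 + 15·17^1
Factor λ_0 = (2, 2, 14, 2)
Factor λ_1 = (12, 7, 1, 15)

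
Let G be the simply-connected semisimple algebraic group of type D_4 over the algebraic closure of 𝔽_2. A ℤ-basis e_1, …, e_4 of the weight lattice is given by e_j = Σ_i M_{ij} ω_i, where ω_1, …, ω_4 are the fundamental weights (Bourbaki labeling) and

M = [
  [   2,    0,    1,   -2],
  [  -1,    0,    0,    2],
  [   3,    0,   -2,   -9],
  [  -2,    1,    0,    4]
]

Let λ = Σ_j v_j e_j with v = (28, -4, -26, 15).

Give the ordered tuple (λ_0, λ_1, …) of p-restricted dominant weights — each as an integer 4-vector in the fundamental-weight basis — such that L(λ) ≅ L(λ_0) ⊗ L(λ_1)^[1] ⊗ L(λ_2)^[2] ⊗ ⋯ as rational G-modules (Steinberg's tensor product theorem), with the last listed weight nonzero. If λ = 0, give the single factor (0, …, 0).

((0, 0, 1, 0), (0, 1, 0, 0))

Change of basis e → ω: c = M·v where v = (28, -4, -26, 15):
  c_1 = 2·28 + (0)·(-4) + (1)·(-26) + (-2)·(15) = 0
  c_2 = (-1)·(28) + (0)·(-4) + (0)·(-26) + 2·15 = 2
  c_3 = 3·28 + (0)·(-4) + (-2)·(-26) + (-9)·(15) = 1
  c_4 = (-2)·(28) + (1)·(-4) + (0)·(-26) + 4·15 = 0
Base-2 expansion of each c_i:
  c_1 = 0
  c_2 = 2 = 0·2^0 + 1·2^1
  c_3 = 1 = 1·2^0
  c_4 = 0
Factor λ_0 = (0, 0, 1, 0)
Factor λ_1 = (0, 1, 0, 0)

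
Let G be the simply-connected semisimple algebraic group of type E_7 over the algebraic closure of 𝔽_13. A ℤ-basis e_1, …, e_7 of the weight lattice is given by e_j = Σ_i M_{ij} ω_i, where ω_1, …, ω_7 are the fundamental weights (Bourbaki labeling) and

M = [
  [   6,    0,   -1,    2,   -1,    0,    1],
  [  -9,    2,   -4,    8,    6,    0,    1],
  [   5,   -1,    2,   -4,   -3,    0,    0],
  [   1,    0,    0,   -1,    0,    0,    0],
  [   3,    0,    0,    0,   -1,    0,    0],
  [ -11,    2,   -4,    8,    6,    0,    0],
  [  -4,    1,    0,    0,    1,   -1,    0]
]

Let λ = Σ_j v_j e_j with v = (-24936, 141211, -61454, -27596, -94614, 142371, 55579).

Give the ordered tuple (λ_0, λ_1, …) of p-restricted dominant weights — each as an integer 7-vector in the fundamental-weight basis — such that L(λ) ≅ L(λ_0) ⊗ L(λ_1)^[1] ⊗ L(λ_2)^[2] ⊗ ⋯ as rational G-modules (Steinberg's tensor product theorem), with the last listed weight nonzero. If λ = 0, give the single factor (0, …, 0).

Compute c_i = Σ_j M_{ij} v_j with v = (-24936, 141211, -61454, -27596, -94614, 142371, 55579):
  c_1 = (6)·(-24936) + (0)·(141211) + (-1)·(-61454) + (2)·(-27596) + (-1)·(-94614) + (0)·(142371) + (1)·(55579) = 6839
  c_2 = (-9)·(-24936) + (2)·(141211) + (-4)·(-61454) + (8)·(-27596) + (6)·(-94614) + (0)·(142371) + (1)·(55579) = 19789
  c_3 = (5)·(-24936) + (-1)·(141211) + (2)·(-61454) + (-4)·(-27596) + (-3)·(-94614) + (0)·(142371) + (0)·(55579) = 5427
  c_4 = (1)·(-24936) + (0)·(141211) + (0)·(-61454) + (-1)·(-27596) + (0)·(-94614) + (0)·(142371) + (0)·(55579) = 2660
  c_5 = (3)·(-24936) + (0)·(141211) + (0)·(-61454) + (0)·(-27596) + (-1)·(-94614) + (0)·(142371) + (0)·(55579) = 19806
  c_6 = (-11)·(-24936) + (2)·(141211) + (-4)·(-61454) + (8)·(-27596) + (6)·(-94614) + (0)·(142371) + (0)·(55579) = 14082
  c_7 = (-4)·(-24936) + (1)·(141211) + (0)·(-61454) + (0)·(-27596) + (1)·(-94614) + (-1)·(142371) + (0)·(55579) = 3970
Base-13 expansion of each c_i:
  c_1 = 6839 = 1·13^0 + 6·13^1 + 1·13^2 + 3·13^3
  c_2 = 19789 = 3·13^0 + 1·13^1 + 0·13^2 + 9·13^3
  c_3 = 5427 = 6·13^0 + 1·13^1 + 6·13^2 + 2·13^3
  c_4 = 2660 = 8·13^0 + 9·13^1 + 2·13^2 + 1·13^3
  c_5 = 19806 = 7·13^0 + 2·13^1 + 0·13^2 + 9·13^3
  c_6 = 14082 = 3·13^0 + 4·13^1 + 5·13^2 + 6·13^3
  c_7 = 3970 = 5·13^0 + 6·13^1 + 10·13^2 + 1·13^3
p-restricted factor λ_0 = (1, 3, 6, 8, 7, 3, 5)
p-restricted factor λ_1 = (6, 1, 1, 9, 2, 4, 6)
p-restricted factor λ_2 = (1, 0, 6, 2, 0, 5, 10)
p-restricted factor λ_3 = (3, 9, 2, 1, 9, 6, 1)

((1, 3, 6, 8, 7, 3, 5), (6, 1, 1, 9, 2, 4, 6), (1, 0, 6, 2, 0, 5, 10), (3, 9, 2, 1, 9, 6, 1))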